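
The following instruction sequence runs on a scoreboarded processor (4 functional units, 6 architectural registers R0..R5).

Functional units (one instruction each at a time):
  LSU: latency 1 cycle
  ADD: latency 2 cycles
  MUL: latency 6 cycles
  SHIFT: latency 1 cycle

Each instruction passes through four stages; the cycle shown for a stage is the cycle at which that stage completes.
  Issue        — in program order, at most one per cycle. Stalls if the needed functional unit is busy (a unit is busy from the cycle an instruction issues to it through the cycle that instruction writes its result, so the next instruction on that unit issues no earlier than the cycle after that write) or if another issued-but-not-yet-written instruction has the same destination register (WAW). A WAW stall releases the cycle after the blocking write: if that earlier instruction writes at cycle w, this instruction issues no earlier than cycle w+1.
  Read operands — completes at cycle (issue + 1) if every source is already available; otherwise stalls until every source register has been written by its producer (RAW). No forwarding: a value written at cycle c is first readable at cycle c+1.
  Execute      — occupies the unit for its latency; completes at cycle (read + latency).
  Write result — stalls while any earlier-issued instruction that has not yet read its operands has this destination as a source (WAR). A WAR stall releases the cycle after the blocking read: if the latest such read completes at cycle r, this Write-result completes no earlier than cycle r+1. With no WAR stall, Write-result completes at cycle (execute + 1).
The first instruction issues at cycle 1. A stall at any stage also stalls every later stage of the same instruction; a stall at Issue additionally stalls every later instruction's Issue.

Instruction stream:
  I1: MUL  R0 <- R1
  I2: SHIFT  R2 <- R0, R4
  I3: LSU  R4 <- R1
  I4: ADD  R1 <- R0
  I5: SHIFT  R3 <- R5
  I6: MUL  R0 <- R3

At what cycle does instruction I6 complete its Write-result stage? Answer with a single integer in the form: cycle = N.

cycle = 24

t=1  issue I1 (MUL)
t=2  I1 read-ops · issue I2 (SHIFT)
t=3  issue I3 (LSU)
t=4  I3 read-ops · issue I4 (ADD)
t=5  I3 finished on LSU
t=8  I1 finished on MUL
t=9  I1→R0
t=10  I2 read-ops · I4 read-ops
t=11  I2 finished on SHIFT · I3→R4
t=12  I2→R2 · I4 finished on ADD
t=13  I4→R1 · issue I5 (SHIFT)
t=14  I5 read-ops · issue I6 (MUL)
t=15  I5 finished on SHIFT
t=16  I5→R3
t=17  I6 read-ops
t=23  I6 finished on MUL
t=24  I6→R0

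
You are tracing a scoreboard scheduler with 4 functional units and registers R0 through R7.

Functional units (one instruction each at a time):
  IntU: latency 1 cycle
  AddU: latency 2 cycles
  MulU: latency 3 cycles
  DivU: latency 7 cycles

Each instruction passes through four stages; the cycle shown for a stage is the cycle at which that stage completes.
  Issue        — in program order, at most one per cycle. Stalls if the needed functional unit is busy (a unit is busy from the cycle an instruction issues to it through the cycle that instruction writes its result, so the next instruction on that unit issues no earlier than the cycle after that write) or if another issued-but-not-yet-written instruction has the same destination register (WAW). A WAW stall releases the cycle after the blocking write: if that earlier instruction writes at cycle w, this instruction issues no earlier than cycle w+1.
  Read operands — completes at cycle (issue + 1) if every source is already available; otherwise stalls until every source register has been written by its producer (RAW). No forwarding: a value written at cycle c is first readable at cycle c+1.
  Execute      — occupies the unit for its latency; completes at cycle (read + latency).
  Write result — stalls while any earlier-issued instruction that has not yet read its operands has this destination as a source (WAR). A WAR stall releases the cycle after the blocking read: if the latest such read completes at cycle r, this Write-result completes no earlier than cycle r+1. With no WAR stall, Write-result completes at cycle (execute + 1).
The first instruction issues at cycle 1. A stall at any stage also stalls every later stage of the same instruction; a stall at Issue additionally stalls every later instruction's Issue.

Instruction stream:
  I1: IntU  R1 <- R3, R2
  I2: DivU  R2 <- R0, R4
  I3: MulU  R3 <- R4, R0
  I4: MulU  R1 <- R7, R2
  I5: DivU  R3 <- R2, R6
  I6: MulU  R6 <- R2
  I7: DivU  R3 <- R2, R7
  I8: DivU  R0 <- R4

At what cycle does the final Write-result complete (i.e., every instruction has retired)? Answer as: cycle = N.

cycle = 41

[1] I1→IntU
[2] I1 RO; I2→DivU
[3] I1 EX; I2 RO; I3→MulU
[4] I1 WR R1; I3 RO
[7] I3 EX
[8] I3 WR R3
[9] I4→MulU
[10] I2 EX
[11] I2 WR R2
[12] I4 RO; I5→DivU
[13] I5 RO
[15] I4 EX
[16] I4 WR R1
[17] I6→MulU
[18] I6 RO
[20] I5 EX
[21] I5 WR R3; I6 EX
[22] I6 WR R6; I7→DivU
[23] I7 RO
[30] I7 EX
[31] I7 WR R3
[32] I8→DivU
[33] I8 RO
[40] I8 EX
[41] I8 WR R0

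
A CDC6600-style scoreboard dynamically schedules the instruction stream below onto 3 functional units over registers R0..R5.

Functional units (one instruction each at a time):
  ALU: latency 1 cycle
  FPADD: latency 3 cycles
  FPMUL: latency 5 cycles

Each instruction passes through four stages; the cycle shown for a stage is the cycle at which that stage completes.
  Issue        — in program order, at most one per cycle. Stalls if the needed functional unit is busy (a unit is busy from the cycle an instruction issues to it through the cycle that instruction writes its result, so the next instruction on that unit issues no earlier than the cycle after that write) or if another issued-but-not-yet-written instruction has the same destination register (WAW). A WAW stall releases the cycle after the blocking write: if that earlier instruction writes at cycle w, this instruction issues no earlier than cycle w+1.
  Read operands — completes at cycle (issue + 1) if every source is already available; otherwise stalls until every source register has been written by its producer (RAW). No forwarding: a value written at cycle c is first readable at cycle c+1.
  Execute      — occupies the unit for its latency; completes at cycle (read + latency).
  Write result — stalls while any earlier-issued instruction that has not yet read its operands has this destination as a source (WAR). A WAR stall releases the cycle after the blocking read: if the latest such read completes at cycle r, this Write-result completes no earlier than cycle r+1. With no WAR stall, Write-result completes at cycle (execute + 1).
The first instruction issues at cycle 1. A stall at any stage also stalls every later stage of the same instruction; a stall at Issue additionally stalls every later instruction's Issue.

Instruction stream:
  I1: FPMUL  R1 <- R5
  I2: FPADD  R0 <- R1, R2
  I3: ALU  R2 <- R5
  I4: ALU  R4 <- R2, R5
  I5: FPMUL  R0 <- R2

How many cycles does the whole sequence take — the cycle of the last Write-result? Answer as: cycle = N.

cycle = 21

I1  is:1  ro:2  ex:7  wr:8
I2  is:2  ro:9  ex:12  wr:13  — RAW R1: wait I1 write@8
I3  is:3  ro:4  ex:5  wr:10  — WAR R2: wait I2 read@9
I4  is:11  ro:12  ex:13  wr:14  — struct: ALU busy until I3 writes@10
I5  is:14  ro:15  ex:20  wr:21  — WAW R0: wait I2 write@13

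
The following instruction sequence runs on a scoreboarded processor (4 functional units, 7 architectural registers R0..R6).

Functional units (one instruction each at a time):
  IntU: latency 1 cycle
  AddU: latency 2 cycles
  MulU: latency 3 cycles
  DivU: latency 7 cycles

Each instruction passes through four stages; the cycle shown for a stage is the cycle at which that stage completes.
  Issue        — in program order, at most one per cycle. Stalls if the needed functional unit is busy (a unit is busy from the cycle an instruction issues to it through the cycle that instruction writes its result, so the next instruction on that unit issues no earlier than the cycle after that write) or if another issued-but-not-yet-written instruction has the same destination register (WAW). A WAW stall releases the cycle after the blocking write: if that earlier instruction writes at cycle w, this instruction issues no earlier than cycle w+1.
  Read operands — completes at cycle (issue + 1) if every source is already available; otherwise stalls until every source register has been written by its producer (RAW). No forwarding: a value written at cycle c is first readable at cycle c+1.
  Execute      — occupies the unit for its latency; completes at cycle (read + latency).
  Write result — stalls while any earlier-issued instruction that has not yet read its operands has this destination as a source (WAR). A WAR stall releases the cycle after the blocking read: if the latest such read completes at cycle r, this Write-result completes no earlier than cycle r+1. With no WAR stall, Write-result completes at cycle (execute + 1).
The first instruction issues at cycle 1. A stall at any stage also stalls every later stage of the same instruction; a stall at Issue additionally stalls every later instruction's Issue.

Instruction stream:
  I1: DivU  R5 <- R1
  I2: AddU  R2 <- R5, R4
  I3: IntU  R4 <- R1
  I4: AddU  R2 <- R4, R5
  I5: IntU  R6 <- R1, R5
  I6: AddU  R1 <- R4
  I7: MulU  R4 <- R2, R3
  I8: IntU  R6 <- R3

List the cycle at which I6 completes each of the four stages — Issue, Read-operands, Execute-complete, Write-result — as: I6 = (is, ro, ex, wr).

I6 = (20, 21, 23, 24)

[1] issue I1 (DivU)
[2] I1 read-ops · issue I2 (AddU)
[3] issue I3 (IntU)
[4] I3 read-ops
[5] I3 finished on IntU
[9] I1 finished on DivU
[10] I1→R5
[11] I2 read-ops
[12] I3→R4
[13] I2 finished on AddU
[14] I2→R2
[15] issue I4 (AddU)
[16] I4 read-ops · issue I5 (IntU)
[17] I5 read-ops
[18] I4 finished on AddU · I5 finished on IntU
[19] I4→R2 · I5→R6
[20] issue I6 (AddU)
[21] I6 read-ops · issue I7 (MulU)
[22] I7 read-ops · issue I8 (IntU)
[23] I6 finished on AddU · I8 read-ops
[24] I6→R1 · I8 finished on IntU
[25] I7 finished on MulU · I8→R6
[26] I7→R4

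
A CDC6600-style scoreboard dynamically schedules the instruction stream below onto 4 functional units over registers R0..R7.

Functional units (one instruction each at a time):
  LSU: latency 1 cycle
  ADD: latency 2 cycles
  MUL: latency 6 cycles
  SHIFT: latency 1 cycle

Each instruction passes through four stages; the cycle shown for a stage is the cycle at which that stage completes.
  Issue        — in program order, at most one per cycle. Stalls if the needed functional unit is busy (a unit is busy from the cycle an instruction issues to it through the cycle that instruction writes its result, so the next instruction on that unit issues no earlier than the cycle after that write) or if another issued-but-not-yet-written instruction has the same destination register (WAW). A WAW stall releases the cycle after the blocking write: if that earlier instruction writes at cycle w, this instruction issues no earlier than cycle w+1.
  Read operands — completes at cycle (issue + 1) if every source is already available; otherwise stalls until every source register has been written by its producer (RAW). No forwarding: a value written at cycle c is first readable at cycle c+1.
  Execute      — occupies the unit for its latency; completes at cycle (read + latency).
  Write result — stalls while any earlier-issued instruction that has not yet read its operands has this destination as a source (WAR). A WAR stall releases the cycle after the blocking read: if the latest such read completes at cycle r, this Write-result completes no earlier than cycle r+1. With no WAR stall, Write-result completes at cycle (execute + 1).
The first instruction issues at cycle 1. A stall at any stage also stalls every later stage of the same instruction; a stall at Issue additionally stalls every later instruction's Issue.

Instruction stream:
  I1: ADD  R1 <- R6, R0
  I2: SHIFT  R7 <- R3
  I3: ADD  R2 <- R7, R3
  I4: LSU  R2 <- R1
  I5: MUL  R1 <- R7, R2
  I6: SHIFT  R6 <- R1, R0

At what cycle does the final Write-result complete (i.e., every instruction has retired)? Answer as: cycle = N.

t=1  I1 issues→ADD
t=2  I1 reads, I2 issues→SHIFT
t=3  I2 reads
t=4  I1 exec-done, I2 exec-done
t=5  I1 writes R1, I2 writes R7
t=6  I3 issues→ADD
t=7  I3 reads
t=9  I3 exec-done
t=10  I3 writes R2
t=11  I4 issues→LSU
t=12  I4 reads, I5 issues→MUL
t=13  I4 exec-done, I6 issues→SHIFT
t=14  I4 writes R2
t=15  I5 reads
t=21  I5 exec-done
t=22  I5 writes R1
t=23  I6 reads
t=24  I6 exec-done
t=25  I6 writes R6

cycle = 25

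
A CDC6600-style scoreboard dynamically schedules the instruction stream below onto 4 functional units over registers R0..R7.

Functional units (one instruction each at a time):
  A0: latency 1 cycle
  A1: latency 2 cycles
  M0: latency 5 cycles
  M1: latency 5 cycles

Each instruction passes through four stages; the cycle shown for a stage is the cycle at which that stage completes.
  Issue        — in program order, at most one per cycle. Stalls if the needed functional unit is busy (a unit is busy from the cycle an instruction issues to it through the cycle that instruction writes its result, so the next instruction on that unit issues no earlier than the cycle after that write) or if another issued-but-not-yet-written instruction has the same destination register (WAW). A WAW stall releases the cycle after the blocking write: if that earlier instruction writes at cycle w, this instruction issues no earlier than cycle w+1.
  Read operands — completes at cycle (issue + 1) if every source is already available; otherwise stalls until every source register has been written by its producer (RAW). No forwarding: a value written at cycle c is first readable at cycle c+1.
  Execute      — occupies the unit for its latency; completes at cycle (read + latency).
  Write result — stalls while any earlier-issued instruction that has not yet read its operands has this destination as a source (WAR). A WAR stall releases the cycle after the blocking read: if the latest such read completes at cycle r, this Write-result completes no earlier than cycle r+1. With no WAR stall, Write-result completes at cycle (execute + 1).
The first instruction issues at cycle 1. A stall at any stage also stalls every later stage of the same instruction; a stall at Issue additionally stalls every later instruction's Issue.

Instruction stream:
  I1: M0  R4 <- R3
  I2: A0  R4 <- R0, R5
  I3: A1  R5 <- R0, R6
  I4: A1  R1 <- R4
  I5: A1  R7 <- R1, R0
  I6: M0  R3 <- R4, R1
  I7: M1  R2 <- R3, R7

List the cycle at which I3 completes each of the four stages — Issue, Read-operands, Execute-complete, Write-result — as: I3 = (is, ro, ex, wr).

I3 = (10, 11, 13, 14)

I1: IS=1 RO=2 EX=7 WR=8
I2: IS=9 RO=10 EX=11 WR=12  [WAW R4: wait I1 write@8]
I3: IS=10 RO=11 EX=13 WR=14
I4: IS=15 RO=16 EX=18 WR=19  [struct: A1 busy until I3 writes@14]
I5: IS=20 RO=21 EX=23 WR=24  [struct: A1 busy until I4 writes@19]
I6: IS=21 RO=22 EX=27 WR=28
I7: IS=22 RO=29 EX=34 WR=35  [RAW R3: wait I6 write@28]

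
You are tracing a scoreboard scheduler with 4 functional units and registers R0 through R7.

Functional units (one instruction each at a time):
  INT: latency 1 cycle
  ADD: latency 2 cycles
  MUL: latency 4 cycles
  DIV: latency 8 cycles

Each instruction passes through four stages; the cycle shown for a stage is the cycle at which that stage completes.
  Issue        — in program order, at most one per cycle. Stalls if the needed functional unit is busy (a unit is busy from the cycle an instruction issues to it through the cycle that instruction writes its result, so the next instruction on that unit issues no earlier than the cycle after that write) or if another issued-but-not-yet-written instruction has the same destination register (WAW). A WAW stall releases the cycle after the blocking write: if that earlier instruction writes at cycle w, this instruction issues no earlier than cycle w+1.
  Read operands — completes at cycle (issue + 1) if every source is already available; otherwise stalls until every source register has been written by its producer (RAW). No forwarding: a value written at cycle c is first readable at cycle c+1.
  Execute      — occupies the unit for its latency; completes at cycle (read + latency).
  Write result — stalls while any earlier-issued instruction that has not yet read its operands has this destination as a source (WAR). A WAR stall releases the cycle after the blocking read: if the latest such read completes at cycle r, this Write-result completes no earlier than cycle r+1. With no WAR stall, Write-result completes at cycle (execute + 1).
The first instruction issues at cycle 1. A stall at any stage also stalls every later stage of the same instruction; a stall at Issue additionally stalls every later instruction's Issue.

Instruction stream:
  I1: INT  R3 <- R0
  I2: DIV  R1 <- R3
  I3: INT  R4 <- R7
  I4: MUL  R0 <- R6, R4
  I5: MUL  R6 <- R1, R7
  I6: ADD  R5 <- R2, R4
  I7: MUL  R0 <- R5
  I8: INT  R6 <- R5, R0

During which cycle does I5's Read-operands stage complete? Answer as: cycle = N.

  I1 | 1 | 2 | 3 | 4
  I2 | 2 | 5 | 13 | 14   RAW R3: wait I1 write@4
  I3 | 5 | 6 | 7 | 8   struct: INT busy until I1 writes@4
  I4 | 6 | 9 | 13 | 14   RAW R4: wait I3 write@8
  I5 | 15 | 16 | 20 | 21   struct: MUL busy until I4 writes@14
  I6 | 16 | 17 | 19 | 20
  I7 | 22 | 23 | 27 | 28   struct: MUL busy until I5 writes@21
  I8 | 23 | 29 | 30 | 31   RAW R0: wait I7 write@28

cycle = 16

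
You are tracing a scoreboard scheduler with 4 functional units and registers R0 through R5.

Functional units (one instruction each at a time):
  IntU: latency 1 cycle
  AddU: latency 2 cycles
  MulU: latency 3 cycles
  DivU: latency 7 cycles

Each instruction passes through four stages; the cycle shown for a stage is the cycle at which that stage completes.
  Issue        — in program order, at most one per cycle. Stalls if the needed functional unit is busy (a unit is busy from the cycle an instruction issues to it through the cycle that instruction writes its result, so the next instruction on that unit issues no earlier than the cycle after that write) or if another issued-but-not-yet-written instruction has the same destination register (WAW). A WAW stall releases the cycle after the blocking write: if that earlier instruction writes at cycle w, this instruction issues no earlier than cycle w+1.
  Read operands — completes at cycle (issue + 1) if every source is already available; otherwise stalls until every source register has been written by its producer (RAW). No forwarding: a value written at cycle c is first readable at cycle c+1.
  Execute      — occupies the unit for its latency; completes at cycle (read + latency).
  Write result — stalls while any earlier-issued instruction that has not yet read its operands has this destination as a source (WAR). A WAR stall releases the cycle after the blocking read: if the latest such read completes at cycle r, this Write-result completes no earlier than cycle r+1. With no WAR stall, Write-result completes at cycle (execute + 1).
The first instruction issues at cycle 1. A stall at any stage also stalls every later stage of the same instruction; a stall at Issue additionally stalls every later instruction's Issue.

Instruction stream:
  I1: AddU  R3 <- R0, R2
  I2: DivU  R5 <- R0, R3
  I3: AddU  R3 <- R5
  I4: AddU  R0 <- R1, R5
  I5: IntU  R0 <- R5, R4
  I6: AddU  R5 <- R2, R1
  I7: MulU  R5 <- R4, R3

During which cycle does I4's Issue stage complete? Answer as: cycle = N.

1) issue 1, read 2, done 4, write 5
2) issue 2, read 6, done 13, write 14  <RAW R3: wait I1 write@5>
3) issue 6, read 15, done 17, write 18  <struct: AddU busy until I1 writes@5 / RAW R5: wait I2 write@14>
4) issue 19, read 20, done 22, write 23  <struct: AddU busy until I3 writes@18>
5) issue 24, read 25, done 26, write 27  <WAW R0: wait I4 write@23>
6) issue 25, read 26, done 28, write 29
7) issue 30, read 31, done 34, write 35  <WAW R5: wait I6 write@29>

cycle = 19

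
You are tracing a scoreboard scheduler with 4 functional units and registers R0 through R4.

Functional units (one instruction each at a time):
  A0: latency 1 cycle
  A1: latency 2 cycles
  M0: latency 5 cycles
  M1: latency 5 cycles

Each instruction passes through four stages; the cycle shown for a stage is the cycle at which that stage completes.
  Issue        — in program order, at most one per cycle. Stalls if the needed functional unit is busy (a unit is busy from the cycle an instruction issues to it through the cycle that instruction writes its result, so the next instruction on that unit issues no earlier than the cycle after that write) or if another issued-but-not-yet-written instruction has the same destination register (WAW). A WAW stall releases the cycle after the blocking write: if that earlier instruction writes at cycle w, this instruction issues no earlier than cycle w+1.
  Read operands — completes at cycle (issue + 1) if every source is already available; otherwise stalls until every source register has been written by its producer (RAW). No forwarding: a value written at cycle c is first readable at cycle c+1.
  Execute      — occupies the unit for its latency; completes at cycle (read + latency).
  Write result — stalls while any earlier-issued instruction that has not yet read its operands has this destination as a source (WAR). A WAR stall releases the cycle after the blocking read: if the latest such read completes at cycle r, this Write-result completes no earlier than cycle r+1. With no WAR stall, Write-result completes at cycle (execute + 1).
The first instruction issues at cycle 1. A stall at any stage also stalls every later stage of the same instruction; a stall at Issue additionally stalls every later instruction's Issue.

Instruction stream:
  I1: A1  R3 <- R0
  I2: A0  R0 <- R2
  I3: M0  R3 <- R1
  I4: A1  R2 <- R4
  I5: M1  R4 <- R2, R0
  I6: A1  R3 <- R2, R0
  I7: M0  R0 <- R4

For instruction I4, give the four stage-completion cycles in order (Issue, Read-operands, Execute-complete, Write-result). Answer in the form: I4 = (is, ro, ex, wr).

I4 = (7, 8, 10, 11)

I1: IS=1 RO=2 EX=4 WR=5
I2: IS=2 RO=3 EX=4 WR=5
I3: IS=6 RO=7 EX=12 WR=13  [WAW R3: wait I1 write@5]
I4: IS=7 RO=8 EX=10 WR=11
I5: IS=8 RO=12 EX=17 WR=18  [RAW R2: wait I4 write@11]
I6: IS=14 RO=15 EX=17 WR=18  [WAW R3: wait I3 write@13]
I7: IS=15 RO=19 EX=24 WR=25  [RAW R4: wait I5 write@18]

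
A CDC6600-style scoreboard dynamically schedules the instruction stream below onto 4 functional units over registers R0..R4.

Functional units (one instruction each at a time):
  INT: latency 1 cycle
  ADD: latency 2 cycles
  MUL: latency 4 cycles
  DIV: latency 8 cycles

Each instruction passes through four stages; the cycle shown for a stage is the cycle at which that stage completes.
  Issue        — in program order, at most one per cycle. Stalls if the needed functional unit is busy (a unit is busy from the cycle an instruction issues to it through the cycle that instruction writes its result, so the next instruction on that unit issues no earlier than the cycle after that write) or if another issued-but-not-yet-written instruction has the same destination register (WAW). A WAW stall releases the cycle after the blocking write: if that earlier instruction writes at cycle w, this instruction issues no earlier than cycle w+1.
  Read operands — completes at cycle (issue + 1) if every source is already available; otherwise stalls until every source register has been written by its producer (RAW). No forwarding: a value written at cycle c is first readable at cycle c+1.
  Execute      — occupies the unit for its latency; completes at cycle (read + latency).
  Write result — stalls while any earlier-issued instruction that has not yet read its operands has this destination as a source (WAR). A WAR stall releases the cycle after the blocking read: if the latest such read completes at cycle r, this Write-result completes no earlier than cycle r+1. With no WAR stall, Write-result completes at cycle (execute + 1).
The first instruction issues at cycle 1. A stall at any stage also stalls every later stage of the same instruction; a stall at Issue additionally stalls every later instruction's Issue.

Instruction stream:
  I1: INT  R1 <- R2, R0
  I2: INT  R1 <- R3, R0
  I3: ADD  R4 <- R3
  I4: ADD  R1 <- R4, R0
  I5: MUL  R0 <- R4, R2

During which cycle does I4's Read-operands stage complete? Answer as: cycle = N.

cycle 1: I1 dispatched to INT
cycle 2: I1 operands ready
cycle 3: I1 complete
cycle 4: R1←I1
cycle 5: I2 dispatched to INT
cycle 6: I2 operands ready, I3 dispatched to ADD
cycle 7: I2 complete, I3 operands ready
cycle 8: R1←I2
cycle 9: I3 complete
cycle 10: R4←I3
cycle 11: I4 dispatched to ADD
cycle 12: I4 operands ready, I5 dispatched to MUL
cycle 13: I5 operands ready
cycle 14: I4 complete
cycle 15: R1←I4
cycle 17: I5 complete
cycle 18: R0←I5

cycle = 12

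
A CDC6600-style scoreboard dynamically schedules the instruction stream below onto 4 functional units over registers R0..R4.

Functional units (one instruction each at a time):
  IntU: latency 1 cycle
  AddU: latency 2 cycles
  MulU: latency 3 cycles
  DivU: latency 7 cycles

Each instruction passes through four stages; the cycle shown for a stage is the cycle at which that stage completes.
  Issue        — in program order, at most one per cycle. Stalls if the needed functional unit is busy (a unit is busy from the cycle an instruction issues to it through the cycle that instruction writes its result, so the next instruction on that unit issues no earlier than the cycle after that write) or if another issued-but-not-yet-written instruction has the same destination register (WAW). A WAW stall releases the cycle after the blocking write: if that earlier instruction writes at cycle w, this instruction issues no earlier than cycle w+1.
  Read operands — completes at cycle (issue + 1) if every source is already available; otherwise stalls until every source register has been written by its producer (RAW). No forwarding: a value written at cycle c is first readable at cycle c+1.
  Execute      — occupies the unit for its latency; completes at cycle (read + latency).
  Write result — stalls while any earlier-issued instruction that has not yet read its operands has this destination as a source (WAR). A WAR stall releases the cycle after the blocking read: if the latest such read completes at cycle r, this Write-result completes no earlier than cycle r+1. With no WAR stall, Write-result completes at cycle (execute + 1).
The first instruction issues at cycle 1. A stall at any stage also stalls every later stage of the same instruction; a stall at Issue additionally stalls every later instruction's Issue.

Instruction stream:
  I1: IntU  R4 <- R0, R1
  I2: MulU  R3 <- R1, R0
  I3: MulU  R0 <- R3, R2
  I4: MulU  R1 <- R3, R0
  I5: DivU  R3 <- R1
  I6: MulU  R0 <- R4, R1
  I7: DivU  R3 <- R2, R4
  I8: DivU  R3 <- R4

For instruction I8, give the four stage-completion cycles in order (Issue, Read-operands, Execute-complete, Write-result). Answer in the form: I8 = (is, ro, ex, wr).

c1: issue I1 (IntU)
c2: I1 read-ops, issue I2 (MulU)
c3: I1 finished on IntU, I2 read-ops
c4: I1→R4
c6: I2 finished on MulU
c7: I2→R3
c8: issue I3 (MulU)
c9: I3 read-ops
c12: I3 finished on MulU
c13: I3→R0
c14: issue I4 (MulU)
c15: I4 read-ops, issue I5 (DivU)
c18: I4 finished on MulU
c19: I4→R1
c20: I5 read-ops, issue I6 (MulU)
c21: I6 read-ops
c24: I6 finished on MulU
c25: I6→R0
c27: I5 finished on DivU
c28: I5→R3
c29: issue I7 (DivU)
c30: I7 read-ops
c37: I7 finished on DivU
c38: I7→R3
c39: issue I8 (DivU)
c40: I8 read-ops
c47: I8 finished on DivU
c48: I8→R3

I8 = (39, 40, 47, 48)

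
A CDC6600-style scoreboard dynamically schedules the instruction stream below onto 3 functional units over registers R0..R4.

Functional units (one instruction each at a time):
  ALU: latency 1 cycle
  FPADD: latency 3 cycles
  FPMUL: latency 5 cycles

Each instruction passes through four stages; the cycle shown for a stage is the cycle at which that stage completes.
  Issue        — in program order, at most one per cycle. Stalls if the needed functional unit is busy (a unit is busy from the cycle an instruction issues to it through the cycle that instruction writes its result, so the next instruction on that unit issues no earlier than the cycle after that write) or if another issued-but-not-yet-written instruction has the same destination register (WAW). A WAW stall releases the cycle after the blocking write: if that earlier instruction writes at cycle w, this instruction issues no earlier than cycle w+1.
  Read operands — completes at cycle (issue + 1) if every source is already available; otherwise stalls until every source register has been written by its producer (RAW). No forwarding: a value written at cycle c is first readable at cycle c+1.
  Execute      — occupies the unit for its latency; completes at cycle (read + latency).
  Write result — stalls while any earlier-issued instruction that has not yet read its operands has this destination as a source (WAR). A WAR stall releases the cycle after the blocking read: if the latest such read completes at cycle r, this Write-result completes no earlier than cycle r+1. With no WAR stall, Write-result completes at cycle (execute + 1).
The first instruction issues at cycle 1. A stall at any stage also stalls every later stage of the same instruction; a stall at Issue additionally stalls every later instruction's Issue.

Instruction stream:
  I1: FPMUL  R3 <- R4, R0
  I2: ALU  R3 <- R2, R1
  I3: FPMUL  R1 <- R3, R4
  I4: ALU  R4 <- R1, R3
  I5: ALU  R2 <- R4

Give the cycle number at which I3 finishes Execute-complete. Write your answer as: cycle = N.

cycle = 18

cycle 1: I1→FPMUL
cycle 2: I1 RO
cycle 7: I1 EX
cycle 8: I1 WR R3
cycle 9: I2→ALU
cycle 10: I2 RO, I3→FPMUL
cycle 11: I2 EX
cycle 12: I2 WR R3
cycle 13: I3 RO, I4→ALU
cycle 18: I3 EX
cycle 19: I3 WR R1
cycle 20: I4 RO
cycle 21: I4 EX
cycle 22: I4 WR R4
cycle 23: I5→ALU
cycle 24: I5 RO
cycle 25: I5 EX
cycle 26: I5 WR R2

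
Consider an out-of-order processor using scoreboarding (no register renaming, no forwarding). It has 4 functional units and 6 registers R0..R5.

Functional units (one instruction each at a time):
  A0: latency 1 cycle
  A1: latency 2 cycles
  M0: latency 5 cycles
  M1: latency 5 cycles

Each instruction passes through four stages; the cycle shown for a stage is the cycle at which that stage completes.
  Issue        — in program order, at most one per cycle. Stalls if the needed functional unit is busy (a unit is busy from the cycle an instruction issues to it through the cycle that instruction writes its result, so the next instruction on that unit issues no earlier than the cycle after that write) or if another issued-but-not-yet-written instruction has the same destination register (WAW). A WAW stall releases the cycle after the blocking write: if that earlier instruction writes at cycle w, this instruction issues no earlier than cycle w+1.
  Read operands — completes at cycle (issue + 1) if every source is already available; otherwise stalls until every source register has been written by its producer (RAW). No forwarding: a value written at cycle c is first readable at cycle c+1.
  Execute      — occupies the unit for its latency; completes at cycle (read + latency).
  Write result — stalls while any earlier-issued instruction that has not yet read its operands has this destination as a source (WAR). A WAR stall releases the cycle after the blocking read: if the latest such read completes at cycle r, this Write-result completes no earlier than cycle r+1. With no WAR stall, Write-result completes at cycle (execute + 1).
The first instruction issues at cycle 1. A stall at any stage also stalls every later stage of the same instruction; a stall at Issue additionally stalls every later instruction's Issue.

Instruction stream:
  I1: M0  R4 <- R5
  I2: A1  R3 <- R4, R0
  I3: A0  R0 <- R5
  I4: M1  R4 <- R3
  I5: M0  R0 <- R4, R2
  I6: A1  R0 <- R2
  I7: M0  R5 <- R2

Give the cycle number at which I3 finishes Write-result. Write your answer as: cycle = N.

I1 -> (1, 2, 7, 8)
I2 -> (2, 9, 11, 12)  // RAW R4: wait I1 write@8
I3 -> (3, 4, 5, 10)  // WAR R0: wait I2 read@9
I4 -> (9, 13, 18, 19)  // WAW R4: wait I1 write@8, RAW R3: wait I2 write@12
I5 -> (11, 20, 25, 26)  // WAW R0: wait I3 write@10, RAW R4: wait I4 write@19
I6 -> (27, 28, 30, 31)  // WAW R0: wait I5 write@26
I7 -> (28, 29, 34, 35)

cycle = 10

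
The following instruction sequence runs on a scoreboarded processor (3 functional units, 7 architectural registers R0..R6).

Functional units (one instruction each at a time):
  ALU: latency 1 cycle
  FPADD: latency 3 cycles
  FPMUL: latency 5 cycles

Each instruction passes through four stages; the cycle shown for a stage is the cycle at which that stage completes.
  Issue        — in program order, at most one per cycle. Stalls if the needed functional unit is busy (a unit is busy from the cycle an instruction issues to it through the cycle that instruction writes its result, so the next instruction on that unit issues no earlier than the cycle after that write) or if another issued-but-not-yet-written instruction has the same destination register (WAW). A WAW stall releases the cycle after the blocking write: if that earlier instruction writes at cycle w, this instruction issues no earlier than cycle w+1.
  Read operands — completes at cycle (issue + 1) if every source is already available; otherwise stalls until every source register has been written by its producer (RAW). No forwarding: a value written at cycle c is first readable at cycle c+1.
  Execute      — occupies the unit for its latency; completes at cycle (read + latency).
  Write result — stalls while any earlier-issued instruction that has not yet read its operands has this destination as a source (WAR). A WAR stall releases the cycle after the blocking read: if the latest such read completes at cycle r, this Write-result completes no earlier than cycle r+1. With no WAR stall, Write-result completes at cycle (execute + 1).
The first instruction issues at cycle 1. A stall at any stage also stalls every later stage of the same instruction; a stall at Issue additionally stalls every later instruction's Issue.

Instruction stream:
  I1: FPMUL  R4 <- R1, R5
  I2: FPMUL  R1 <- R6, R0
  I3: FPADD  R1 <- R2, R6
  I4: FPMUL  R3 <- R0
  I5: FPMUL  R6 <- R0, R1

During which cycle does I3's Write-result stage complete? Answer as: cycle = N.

cycle = 22

[1] I1 issues→FPMUL
[2] I1 reads
[7] I1 exec-done
[8] I1 writes R4
[9] I2 issues→FPMUL
[10] I2 reads
[15] I2 exec-done
[16] I2 writes R1
[17] I3 issues→FPADD
[18] I3 reads, I4 issues→FPMUL
[19] I4 reads
[21] I3 exec-done
[22] I3 writes R1
[24] I4 exec-done
[25] I4 writes R3
[26] I5 issues→FPMUL
[27] I5 reads
[32] I5 exec-done
[33] I5 writes R6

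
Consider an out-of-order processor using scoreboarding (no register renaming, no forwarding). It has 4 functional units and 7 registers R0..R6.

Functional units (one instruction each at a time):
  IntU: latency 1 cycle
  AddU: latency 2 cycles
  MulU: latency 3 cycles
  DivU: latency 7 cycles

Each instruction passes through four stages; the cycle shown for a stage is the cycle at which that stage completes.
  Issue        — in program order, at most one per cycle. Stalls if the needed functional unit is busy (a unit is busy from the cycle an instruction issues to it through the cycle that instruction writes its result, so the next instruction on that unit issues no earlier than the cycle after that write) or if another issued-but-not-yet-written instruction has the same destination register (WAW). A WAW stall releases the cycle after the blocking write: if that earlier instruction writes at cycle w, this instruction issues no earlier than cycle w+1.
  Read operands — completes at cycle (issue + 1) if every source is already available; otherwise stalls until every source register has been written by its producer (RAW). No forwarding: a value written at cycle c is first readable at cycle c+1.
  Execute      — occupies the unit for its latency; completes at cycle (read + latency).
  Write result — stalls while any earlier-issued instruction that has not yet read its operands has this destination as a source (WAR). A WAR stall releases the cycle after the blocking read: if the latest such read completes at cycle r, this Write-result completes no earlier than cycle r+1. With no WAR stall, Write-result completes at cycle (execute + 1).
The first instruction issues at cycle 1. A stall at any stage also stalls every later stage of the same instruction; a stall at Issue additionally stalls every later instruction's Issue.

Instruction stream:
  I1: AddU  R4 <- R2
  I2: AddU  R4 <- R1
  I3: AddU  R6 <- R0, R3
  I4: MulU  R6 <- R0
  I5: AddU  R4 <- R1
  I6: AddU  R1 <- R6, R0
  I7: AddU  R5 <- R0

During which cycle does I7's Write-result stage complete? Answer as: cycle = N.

[I1] 1/2/4/5
[I2] 6/7/9/10  (struct: AddU busy until I1 writes@5)
[I3] 11/12/14/15  (struct: AddU busy until I2 writes@10)
[I4] 16/17/20/21  (WAW R6: wait I3 write@15)
[I5] 17/18/20/21
[I6] 22/23/25/26  (struct: AddU busy until I5 writes@21)
[I7] 27/28/30/31  (struct: AddU busy until I6 writes@26)

cycle = 31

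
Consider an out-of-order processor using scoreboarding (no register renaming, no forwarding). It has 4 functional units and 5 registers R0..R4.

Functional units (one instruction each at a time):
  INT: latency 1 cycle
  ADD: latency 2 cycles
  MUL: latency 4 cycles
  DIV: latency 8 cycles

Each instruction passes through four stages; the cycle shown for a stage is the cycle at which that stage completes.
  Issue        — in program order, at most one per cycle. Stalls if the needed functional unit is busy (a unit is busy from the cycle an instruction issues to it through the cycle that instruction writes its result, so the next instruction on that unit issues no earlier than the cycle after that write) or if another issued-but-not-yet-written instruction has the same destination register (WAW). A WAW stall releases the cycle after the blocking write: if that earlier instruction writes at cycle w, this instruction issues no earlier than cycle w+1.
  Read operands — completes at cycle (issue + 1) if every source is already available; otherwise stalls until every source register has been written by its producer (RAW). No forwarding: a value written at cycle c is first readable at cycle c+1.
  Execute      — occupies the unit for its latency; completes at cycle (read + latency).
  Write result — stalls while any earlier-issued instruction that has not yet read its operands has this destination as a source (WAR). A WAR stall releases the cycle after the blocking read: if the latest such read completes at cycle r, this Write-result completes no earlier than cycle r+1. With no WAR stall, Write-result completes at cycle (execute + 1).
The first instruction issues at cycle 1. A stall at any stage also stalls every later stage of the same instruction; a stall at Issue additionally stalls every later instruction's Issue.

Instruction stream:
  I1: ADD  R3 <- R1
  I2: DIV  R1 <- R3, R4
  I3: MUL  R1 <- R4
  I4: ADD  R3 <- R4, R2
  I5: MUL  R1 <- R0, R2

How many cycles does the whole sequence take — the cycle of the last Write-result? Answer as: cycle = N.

cycle = 29

[I1] 1/2/4/5
[I2] 2/6/14/15  (RAW R3: wait I1 write@5)
[I3] 16/17/21/22  (WAW R1: wait I2 write@15)
[I4] 17/18/20/21
[I5] 23/24/28/29  (struct: MUL busy until I3 writes@22)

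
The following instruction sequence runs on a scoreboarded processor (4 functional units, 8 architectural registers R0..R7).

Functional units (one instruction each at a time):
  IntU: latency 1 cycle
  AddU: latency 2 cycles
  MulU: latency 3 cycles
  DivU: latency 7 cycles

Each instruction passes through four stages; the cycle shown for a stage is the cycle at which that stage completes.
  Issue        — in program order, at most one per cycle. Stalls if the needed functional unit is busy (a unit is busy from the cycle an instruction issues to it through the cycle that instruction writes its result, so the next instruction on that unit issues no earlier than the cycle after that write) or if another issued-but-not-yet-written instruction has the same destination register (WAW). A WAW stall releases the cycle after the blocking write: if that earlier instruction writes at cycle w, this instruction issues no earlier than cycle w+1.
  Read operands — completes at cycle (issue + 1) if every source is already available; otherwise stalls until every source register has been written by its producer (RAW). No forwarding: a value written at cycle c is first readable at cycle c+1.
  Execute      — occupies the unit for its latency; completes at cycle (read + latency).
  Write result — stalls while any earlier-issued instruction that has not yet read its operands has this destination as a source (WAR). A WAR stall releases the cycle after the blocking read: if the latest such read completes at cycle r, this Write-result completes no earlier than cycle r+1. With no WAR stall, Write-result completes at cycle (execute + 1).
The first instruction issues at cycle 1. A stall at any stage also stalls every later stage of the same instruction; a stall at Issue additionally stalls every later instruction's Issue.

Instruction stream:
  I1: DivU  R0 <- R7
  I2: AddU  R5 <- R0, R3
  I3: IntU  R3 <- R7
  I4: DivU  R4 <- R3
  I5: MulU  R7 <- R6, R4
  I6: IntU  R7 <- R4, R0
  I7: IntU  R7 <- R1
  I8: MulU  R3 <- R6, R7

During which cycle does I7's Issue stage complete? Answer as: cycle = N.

cycle = 31

I1: IS=1 RO=2 EX=9 WR=10
I2: IS=2 RO=11 EX=13 WR=14  [RAW R0: wait I1 write@10]
I3: IS=3 RO=4 EX=5 WR=12  [WAR R3: wait I2 read@11]
I4: IS=11 RO=13 EX=20 WR=21  [struct: DivU busy until I1 writes@10; RAW R3: wait I3 write@12]
I5: IS=12 RO=22 EX=25 WR=26  [RAW R4: wait I4 write@21]
I6: IS=27 RO=28 EX=29 WR=30  [WAW R7: wait I5 write@26]
I7: IS=31 RO=32 EX=33 WR=34  [struct: IntU busy until I6 writes@30]
I8: IS=32 RO=35 EX=38 WR=39  [RAW R7: wait I7 write@34]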